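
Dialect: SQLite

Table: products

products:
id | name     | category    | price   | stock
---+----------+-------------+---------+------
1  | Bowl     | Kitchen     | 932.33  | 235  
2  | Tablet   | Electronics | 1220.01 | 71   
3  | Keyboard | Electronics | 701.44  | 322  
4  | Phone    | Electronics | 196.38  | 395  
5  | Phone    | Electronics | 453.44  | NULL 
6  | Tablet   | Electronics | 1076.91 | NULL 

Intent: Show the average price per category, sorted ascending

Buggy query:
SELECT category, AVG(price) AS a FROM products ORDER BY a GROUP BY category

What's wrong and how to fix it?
Bug: GROUP BY must precede ORDER BY

Fix: Move ORDER BY to the end, after GROUP BY

Corrected query:
SELECT category, AVG(price) AS a FROM products GROUP BY category ORDER BY a

Result:
category    | a      
------------+--------
Electronics | 729.636
Kitchen     | 932.33 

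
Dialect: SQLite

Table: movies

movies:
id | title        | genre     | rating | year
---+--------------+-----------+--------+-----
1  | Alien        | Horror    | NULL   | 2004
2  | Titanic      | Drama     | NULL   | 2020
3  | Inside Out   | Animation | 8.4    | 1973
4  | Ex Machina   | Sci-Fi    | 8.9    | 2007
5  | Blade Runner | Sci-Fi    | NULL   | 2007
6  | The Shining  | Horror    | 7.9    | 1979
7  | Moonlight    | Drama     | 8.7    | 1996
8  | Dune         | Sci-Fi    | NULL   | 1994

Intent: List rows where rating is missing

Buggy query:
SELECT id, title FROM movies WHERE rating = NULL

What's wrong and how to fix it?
Bug: '= NULL' is always unknown in SQL three-valued logic, so no rows match

Fix: Replace '= NULL' with 'IS NULL'

Corrected query:
SELECT id, title FROM movies WHERE rating IS NULL

Result:
id | title       
---+-------------
1  | Alien       
2  | Titanic     
5  | Blade Runner
8  | Dune        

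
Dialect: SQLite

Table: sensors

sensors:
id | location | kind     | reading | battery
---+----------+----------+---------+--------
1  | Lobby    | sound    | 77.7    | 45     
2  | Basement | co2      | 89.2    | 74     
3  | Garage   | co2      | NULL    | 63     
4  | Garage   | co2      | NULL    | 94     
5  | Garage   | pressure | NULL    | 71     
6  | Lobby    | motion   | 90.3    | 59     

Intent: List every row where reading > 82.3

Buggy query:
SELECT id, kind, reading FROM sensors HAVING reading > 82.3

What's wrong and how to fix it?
Bug: This is a non-aggregate query (no GROUP BY, no aggregates), so in SQLite the HAVING clause is invalid here; a row-level condition belongs in WHERE

Fix: Replace HAVING with WHERE since the condition applies to individual rows

Corrected query:
SELECT id, kind, reading FROM sensors WHERE reading > 82.3

Result:
id | kind   | reading
---+--------+--------
2  | co2    | 89.2   
6  | motion | 90.3   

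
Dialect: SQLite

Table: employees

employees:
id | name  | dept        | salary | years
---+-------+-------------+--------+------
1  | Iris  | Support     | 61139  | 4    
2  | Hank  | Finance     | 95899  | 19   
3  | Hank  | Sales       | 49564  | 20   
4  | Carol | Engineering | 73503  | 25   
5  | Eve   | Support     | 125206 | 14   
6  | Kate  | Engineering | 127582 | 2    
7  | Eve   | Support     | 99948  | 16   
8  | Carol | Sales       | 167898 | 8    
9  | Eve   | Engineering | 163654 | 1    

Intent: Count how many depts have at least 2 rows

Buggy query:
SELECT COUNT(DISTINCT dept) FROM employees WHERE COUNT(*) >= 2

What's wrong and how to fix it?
Bug: WHERE filters individual rows, not groups, so a group-level COUNT is invalid there

Fix: Group first with HAVING COUNT(*) >= 2, then COUNT the resulting groups

Corrected query:
SELECT COUNT(*) FROM (SELECT dept FROM employees GROUP BY dept HAVING COUNT(*) >= 2)

Result:
COUNT(*)
--------
3       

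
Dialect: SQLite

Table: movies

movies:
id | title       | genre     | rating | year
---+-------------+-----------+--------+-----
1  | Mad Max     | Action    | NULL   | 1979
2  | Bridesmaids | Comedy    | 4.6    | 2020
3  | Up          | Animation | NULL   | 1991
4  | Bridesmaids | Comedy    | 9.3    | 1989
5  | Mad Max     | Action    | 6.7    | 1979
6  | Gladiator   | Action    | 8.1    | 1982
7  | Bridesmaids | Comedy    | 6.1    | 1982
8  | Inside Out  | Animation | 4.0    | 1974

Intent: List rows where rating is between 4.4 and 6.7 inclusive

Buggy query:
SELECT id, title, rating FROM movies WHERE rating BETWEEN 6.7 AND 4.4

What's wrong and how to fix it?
Bug: BETWEEN expects the lower bound first; with 6.7 AND 4.4 the range is empty

Fix: Swap the bounds so the smaller value comes first

Corrected query:
SELECT id, title, rating FROM movies WHERE rating BETWEEN 4.4 AND 6.7

Result:
id | title       | rating
---+-------------+-------
2  | Bridesmaids | 4.6   
5  | Mad Max     | 6.7   
7  | Bridesmaids | 6.1   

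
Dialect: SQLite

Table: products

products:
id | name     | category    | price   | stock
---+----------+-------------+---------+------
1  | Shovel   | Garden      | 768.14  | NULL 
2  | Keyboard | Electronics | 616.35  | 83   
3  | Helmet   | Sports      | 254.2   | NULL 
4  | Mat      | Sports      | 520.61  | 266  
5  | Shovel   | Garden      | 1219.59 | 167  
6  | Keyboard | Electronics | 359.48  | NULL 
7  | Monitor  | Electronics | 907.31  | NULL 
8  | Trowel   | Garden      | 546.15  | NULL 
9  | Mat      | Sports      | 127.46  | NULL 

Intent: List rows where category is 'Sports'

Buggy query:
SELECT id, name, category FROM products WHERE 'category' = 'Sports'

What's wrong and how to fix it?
Bug: Single quotes denote string literals in SQL; the column name is being compared as a constant string

Fix: Remove the quotes around the column name (or use double quotes for an identifier)

Corrected query:
SELECT id, name, category FROM products WHERE category = 'Sports'

Result:
id | name   | category
---+--------+---------
3  | Helmet | Sports  
4  | Mat    | Sports  
9  | Mat    | Sports  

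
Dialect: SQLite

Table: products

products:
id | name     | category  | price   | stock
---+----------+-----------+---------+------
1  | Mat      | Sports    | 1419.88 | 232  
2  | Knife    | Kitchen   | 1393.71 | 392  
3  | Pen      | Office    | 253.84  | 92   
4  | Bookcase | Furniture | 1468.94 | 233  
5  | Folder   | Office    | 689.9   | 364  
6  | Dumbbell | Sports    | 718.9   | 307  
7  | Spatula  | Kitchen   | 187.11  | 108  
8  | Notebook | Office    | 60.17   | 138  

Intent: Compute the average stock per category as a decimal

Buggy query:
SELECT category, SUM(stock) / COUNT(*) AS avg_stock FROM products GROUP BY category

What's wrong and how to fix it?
Bug: SUM(stock) and COUNT(*) are both integers; the division truncates the fractional part

Fix: Multiply by 1.0 (or CAST to REAL) to force floating-point division

Corrected query:
SELECT category, SUM(stock) * 1.0 / COUNT(*) AS avg_stock FROM products GROUP BY category

Result:
category  | avg_stock
----------+----------
Furniture | 233      
Kitchen   | 250      
Office    | 198      
Sports    | 269.5    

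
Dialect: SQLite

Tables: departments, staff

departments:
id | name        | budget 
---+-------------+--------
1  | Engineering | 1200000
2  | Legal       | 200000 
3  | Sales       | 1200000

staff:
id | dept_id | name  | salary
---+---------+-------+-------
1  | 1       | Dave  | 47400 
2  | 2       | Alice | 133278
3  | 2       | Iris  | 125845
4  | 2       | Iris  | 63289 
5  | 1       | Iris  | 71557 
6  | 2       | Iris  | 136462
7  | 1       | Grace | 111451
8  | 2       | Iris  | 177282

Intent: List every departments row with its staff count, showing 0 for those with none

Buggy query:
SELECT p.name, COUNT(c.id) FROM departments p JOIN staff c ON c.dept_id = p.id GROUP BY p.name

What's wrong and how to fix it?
Bug: An inner join excludes parents with zero children

Fix: Use LEFT JOIN so parents without children still appear (COUNT(c.id) gives 0)

Corrected query:
SELECT p.name, COUNT(c.id) FROM departments p LEFT JOIN staff c ON c.dept_id = p.id GROUP BY p.name

Result:
name        | COUNT(c.id)
------------+------------
Engineering | 3          
Legal       | 5          
Sales       | 0          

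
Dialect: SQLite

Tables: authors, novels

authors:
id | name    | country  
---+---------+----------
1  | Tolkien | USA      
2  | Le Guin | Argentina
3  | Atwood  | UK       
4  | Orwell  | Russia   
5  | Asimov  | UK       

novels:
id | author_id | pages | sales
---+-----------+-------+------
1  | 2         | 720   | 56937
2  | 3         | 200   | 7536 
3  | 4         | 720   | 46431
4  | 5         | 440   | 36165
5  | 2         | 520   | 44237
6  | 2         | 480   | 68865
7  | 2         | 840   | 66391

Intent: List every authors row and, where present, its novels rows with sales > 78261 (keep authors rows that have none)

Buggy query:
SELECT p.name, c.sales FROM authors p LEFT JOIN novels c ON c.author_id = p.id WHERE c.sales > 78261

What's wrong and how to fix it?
Bug: Filtering c.sales in WHERE discards the NULL rows produced by LEFT JOIN, turning it into an inner join

Fix: Put 'c.sales > 78261' in the JOIN's ON clause instead of WHERE

Corrected query:
SELECT p.name, c.sales FROM authors p LEFT JOIN novels c ON c.author_id = p.id AND c.sales > 78261

Result:
name    | sales
--------+------
Tolkien | NULL 
Le Guin | NULL 
Atwood  | NULL 
Orwell  | NULL 
Asimov  | NULL 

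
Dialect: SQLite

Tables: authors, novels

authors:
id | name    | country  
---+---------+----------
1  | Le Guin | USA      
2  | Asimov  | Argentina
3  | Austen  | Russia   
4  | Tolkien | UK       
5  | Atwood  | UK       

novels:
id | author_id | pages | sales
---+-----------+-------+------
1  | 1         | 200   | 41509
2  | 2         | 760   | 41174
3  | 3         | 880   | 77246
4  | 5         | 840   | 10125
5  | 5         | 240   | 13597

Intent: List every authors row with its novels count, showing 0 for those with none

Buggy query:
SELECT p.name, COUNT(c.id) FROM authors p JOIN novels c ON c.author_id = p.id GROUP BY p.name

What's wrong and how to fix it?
Bug: INNER JOIN drops authors rows that have no matching novels rows

Fix: Use LEFT JOIN so parents without children still appear (COUNT(c.id) gives 0)

Corrected query:
SELECT p.name, COUNT(c.id) FROM authors p LEFT JOIN novels c ON c.author_id = p.id GROUP BY p.name

Result:
name    | COUNT(c.id)
--------+------------
Asimov  | 1          
Atwood  | 2          
Austen  | 1          
Le Guin | 1          
Tolkien | 0          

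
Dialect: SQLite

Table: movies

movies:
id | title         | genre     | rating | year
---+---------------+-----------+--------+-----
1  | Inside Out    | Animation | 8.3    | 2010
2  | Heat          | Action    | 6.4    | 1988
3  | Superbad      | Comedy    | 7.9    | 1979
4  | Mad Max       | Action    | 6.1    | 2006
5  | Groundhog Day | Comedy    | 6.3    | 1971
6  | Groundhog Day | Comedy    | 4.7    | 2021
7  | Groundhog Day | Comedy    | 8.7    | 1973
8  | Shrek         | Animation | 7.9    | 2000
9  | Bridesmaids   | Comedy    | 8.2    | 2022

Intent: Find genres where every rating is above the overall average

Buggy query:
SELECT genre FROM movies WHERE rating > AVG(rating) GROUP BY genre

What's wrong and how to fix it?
Bug: WHERE evaluates per row before aggregation, so AVG() is unavailable

Fix: Use a subquery for AVG and a HAVING MIN(...) filter so the condition holds for every row in the group

Corrected query:
SELECT genre FROM movies GROUP BY genre HAVING MIN(rating) > (SELECT AVG(rating) FROM movies)

Result:
genre    
---------
Animation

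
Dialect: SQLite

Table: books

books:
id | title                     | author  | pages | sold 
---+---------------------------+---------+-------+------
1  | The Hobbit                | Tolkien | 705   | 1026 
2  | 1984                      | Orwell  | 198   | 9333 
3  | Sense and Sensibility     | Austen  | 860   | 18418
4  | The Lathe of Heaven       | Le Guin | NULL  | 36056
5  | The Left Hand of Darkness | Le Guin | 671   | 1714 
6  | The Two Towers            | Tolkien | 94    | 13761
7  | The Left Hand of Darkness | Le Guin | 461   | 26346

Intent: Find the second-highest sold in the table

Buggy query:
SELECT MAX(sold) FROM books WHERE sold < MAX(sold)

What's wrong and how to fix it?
Bug: The inner MAX is an aggregate inside WHERE, which is not allowed

Fix: Put the inner MAX in a scalar subquery

Corrected query:
SELECT MAX(sold) FROM books WHERE sold < (SELECT MAX(sold) FROM books)

Result:
MAX(sold)
---------
26346    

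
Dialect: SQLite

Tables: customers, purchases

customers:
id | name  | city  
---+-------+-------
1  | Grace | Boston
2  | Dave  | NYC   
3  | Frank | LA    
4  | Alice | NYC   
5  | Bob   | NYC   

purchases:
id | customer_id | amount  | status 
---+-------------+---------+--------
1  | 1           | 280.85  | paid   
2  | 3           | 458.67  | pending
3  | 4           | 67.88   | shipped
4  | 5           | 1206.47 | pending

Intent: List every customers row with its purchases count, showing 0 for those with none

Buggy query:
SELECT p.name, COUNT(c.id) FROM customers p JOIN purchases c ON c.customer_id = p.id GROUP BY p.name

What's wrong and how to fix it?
Bug: An inner join excludes parents with zero children

Fix: Switch to LEFT JOIN to retain unmatched parent rows

Corrected query:
SELECT p.name, COUNT(c.id) FROM customers p LEFT JOIN purchases c ON c.customer_id = p.id GROUP BY p.name

Result:
name  | COUNT(c.id)
------+------------
Alice | 1          
Bob   | 1          
Dave  | 0          
Frank | 1          
Grace | 1          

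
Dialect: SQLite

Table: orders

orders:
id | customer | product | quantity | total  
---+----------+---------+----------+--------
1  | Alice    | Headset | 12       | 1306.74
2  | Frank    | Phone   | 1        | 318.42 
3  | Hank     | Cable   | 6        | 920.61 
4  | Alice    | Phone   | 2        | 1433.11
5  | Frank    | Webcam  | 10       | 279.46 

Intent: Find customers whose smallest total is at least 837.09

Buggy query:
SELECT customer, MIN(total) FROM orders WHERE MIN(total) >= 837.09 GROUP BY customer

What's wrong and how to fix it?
Bug: Aggregates like MIN are computed per group after WHERE runs

Fix: Replace WHERE with HAVING after the GROUP BY

Corrected query:
SELECT customer, MIN(total) FROM orders GROUP BY customer HAVING MIN(total) >= 837.09

Result:
customer | MIN(total)
---------+-----------
Alice    | 1306.74   
Hank     | 920.61    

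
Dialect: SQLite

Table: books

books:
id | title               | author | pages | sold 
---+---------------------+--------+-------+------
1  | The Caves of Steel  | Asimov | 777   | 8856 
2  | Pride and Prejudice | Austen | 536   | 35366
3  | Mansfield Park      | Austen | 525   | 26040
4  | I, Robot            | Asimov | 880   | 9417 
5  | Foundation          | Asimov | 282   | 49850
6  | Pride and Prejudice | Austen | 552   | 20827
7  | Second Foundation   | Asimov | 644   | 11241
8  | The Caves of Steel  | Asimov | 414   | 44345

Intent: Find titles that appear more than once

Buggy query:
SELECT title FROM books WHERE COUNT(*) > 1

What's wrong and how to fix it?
Bug: WHERE can't reference COUNT(*); aggregates are computed after WHERE

Fix: GROUP BY title, then filter groups with HAVING COUNT(*) > 1

Corrected query:
SELECT title FROM books GROUP BY title HAVING COUNT(*) > 1

Result:
title              
-------------------
Pride and Prejudice
The Caves of Steel 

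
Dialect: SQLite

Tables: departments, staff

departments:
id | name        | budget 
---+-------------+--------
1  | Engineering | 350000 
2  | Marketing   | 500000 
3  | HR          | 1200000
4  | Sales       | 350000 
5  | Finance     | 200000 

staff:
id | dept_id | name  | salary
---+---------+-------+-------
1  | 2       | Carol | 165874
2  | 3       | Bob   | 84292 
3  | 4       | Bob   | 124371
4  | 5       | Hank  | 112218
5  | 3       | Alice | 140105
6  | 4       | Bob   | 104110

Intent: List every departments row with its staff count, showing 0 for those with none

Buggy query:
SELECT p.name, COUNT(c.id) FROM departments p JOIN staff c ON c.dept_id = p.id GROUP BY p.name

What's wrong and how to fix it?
Bug: An inner join excludes parents with zero children

Fix: Use LEFT JOIN so parents without children still appear (COUNT(c.id) gives 0)

Corrected query:
SELECT p.name, COUNT(c.id) FROM departments p LEFT JOIN staff c ON c.dept_id = p.id GROUP BY p.name

Result:
name        | COUNT(c.id)
------------+------------
Engineering | 0          
Finance     | 1          
HR          | 2          
Marketing   | 1          
Sales       | 2          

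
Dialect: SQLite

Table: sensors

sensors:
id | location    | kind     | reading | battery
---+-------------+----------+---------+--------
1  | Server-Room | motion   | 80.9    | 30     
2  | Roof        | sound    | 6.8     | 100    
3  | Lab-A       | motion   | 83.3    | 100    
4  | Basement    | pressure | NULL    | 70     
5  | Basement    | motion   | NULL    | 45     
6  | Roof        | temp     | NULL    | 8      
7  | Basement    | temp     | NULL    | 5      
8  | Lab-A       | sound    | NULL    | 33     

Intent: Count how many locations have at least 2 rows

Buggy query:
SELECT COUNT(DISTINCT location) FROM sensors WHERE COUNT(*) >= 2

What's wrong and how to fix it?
Bug: COUNT(*) cannot appear in WHERE; the per-group count doesn't exist yet

Fix: Use a subquery that GROUPs and filters with HAVING, then count its rows

Corrected query:
SELECT COUNT(*) FROM (SELECT location FROM sensors GROUP BY location HAVING COUNT(*) >= 2)

Result:
COUNT(*)
--------
3       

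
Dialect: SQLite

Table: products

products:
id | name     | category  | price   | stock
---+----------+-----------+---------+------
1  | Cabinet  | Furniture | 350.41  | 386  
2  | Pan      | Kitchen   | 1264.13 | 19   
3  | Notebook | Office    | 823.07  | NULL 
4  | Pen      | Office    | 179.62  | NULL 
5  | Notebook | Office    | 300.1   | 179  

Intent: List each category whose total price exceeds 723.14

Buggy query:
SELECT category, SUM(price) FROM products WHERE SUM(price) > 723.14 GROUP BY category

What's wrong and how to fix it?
Bug: Aggregate functions cannot appear in a WHERE clause

Fix: Use HAVING (which filters groups after aggregation) instead of WHERE

Corrected query:
SELECT category, SUM(price) FROM products GROUP BY category HAVING SUM(price) > 723.14

Result:
category | SUM(price)
---------+-----------
Kitchen  | 1264.13   
Office   | 1302.79   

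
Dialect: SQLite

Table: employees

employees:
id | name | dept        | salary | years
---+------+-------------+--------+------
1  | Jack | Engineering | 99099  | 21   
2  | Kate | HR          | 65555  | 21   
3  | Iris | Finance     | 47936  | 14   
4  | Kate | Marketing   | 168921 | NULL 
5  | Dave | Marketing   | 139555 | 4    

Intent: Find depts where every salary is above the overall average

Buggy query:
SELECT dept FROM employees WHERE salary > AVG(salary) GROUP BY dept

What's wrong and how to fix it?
Bug: AVG() is an aggregate; it can't sit directly in WHERE

Fix: Use a subquery for AVG and a HAVING MIN(...) filter so the condition holds for every row in the group

Corrected query:
SELECT dept FROM employees GROUP BY dept HAVING MIN(salary) > (SELECT AVG(salary) FROM employees)

Result:
dept     
---------
Marketing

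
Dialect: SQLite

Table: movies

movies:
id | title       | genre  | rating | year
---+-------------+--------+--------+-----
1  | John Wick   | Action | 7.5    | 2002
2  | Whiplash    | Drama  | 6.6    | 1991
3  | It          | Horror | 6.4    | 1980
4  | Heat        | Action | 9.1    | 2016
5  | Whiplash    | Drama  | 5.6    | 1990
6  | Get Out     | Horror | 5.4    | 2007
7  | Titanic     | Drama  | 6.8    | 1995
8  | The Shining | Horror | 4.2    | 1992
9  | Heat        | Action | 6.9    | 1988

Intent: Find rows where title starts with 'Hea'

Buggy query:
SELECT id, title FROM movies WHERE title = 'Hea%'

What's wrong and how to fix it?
Bug: '=' compares the literal string including the % character; pattern matching needs LIKE

Fix: Use LIKE for wildcard pattern matching

Corrected query:
SELECT id, title FROM movies WHERE title LIKE 'Hea%'

Result:
id | title
---+------
4  | Heat 
9  | Heat 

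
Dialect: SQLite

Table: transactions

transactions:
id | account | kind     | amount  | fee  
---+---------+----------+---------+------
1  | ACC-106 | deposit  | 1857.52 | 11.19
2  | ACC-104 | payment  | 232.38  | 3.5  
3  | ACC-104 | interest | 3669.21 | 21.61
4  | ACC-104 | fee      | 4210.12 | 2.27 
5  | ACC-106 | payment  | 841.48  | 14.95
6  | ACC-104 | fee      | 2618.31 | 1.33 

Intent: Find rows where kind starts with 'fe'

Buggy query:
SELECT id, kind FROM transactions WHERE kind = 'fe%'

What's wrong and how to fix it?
Bug: Wildcards only work with LIKE; '=' treats '%' as a literal character

Fix: Use LIKE for wildcard pattern matching

Corrected query:
SELECT id, kind FROM transactions WHERE kind LIKE 'fe%'

Result:
id | kind
---+-----
4  | fee 
6  | fee 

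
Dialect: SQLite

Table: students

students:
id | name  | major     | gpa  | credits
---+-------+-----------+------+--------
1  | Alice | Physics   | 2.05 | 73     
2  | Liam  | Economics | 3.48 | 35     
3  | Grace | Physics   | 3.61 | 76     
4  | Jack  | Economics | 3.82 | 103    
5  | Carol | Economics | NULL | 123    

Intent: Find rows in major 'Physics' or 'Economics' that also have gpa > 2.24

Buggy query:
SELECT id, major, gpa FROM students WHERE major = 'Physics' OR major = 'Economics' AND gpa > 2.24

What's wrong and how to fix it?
Bug: Without parentheses, AND is evaluated before OR, so the gpa filter only applies to the 'Economics' branch

Fix: Group the OR with parentheses (or use IN), then AND the threshold

Corrected query:
SELECT id, major, gpa FROM students WHERE (major = 'Physics' OR major = 'Economics') AND gpa > 2.24

Result:
id | major     | gpa 
---+-----------+-----
2  | Economics | 3.48
3  | Physics   | 3.61
4  | Economics | 3.82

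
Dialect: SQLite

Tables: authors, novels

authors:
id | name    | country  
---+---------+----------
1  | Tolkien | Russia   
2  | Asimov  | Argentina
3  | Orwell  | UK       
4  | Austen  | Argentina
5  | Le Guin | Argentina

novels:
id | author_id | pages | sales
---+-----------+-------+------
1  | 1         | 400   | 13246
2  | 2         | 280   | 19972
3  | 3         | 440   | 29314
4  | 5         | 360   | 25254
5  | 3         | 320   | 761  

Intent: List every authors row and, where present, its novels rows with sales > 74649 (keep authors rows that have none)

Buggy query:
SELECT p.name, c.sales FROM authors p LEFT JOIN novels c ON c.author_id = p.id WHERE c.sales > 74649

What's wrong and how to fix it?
Bug: A WHERE condition on the right-hand table after LEFT JOIN drops unmatched parents

Fix: Move the right-table condition into the ON clause so unmatched parents are kept

Corrected query:
SELECT p.name, c.sales FROM authors p LEFT JOIN novels c ON c.author_id = p.id AND c.sales > 74649

Result:
name    | sales
--------+------
Tolkien | NULL 
Asimov  | NULL 
Orwell  | NULL 
Austen  | NULL 
Le Guin | NULL 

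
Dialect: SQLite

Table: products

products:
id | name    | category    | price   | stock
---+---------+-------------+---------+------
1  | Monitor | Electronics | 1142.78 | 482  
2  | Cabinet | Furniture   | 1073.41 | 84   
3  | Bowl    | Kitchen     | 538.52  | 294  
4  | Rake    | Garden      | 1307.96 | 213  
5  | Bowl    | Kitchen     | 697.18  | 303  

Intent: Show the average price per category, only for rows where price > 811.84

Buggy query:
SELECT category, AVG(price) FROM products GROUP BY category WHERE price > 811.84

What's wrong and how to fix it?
Bug: Row-level WHERE must come before GROUP BY in the clause order

Fix: Place WHERE between FROM and GROUP BY

Corrected query:
SELECT category, AVG(price) FROM products WHERE price > 811.84 GROUP BY category

Result:
category    | AVG(price)
------------+-----------
Electronics | 1142.78   
Furniture   | 1073.41   
Garden      | 1307.96   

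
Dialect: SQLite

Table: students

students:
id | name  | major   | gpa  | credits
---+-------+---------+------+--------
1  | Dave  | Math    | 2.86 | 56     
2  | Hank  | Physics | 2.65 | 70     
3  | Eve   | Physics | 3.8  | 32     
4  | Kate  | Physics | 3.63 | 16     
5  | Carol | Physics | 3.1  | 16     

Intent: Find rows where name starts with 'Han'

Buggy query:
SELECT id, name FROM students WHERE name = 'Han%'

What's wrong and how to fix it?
Bug: '=' compares the literal string including the % character; pattern matching needs LIKE

Fix: Use LIKE for wildcard pattern matching

Corrected query:
SELECT id, name FROM students WHERE name LIKE 'Han%'

Result:
id | name
---+-----
2  | Hank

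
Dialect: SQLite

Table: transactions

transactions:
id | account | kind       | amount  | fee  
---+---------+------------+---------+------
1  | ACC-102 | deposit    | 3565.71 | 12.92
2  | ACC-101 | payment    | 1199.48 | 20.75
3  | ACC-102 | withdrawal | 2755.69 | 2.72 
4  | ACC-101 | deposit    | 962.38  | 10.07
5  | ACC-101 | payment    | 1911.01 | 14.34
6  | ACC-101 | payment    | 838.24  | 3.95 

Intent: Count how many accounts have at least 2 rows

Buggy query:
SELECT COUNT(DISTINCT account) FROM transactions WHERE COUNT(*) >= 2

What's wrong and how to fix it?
Bug: WHERE filters individual rows, not groups, so a group-level COUNT is invalid there

Fix: Group first with HAVING COUNT(*) >= 2, then COUNT the resulting groups

Corrected query:
SELECT COUNT(*) FROM (SELECT account FROM transactions GROUP BY account HAVING COUNT(*) >= 2)

Result:
COUNT(*)
--------
2       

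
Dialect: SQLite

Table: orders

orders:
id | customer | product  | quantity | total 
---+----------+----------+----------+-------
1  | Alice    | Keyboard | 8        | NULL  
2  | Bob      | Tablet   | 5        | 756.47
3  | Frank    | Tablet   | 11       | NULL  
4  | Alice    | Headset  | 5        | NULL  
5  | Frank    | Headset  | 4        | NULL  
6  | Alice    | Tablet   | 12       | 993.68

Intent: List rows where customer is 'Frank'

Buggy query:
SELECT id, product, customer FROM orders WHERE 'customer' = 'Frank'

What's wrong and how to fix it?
Bug: 'customer' in single quotes is a string literal, not the column; the comparison is literal-vs-literal and never true

Fix: Remove the quotes around the column name (or use double quotes for an identifier)

Corrected query:
SELECT id, product, customer FROM orders WHERE customer = 'Frank'

Result:
id | product | customer
---+---------+---------
3  | Tablet  | Frank   
5  | Headset | Frank   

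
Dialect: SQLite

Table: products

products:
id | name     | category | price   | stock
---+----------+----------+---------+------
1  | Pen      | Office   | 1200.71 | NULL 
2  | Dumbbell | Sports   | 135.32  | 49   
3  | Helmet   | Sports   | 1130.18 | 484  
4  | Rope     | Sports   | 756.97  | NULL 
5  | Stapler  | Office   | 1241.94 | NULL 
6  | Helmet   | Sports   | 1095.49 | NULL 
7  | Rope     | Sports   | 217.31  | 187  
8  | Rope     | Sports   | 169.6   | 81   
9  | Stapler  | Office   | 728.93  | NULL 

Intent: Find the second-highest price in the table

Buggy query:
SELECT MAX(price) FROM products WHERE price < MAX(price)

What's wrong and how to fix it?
Bug: The inner MAX is an aggregate inside WHERE, which is not allowed

Fix: Compute the overall MAX in a subquery, then take MAX of rows below it

Corrected query:
SELECT MAX(price) FROM products WHERE price < (SELECT MAX(price) FROM products)

Result:
MAX(price)
----------
1200.71   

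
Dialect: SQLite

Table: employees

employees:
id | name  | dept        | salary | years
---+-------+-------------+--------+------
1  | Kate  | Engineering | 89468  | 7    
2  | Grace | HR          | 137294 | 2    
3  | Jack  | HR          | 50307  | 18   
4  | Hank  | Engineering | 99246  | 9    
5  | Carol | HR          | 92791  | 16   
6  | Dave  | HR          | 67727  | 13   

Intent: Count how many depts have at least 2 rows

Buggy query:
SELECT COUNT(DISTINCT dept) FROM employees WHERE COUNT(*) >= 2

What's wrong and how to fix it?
Bug: COUNT(*) cannot appear in WHERE; the per-group count doesn't exist yet

Fix: Use a subquery that GROUPs and filters with HAVING, then count its rows

Corrected query:
SELECT COUNT(*) FROM (SELECT dept FROM employees GROUP BY dept HAVING COUNT(*) >= 2)

Result:
COUNT(*)
--------
2       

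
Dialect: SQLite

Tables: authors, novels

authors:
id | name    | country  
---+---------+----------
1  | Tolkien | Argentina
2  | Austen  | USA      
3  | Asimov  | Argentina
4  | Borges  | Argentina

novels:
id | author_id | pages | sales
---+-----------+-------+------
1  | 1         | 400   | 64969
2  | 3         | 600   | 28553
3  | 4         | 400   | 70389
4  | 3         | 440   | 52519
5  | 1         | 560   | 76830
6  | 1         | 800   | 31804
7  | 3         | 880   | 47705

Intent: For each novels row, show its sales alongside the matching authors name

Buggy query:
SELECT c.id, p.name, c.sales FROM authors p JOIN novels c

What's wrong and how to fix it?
Bug: Missing join condition: each novels row is matched to all authors rows instead of just its own

Fix: Specify the join condition linking the foreign key to the parent id

Corrected query:
SELECT c.id, p.name, c.sales FROM authors p JOIN novels c ON c.author_id = p.id

Result:
id | name    | sales
---+---------+------
1  | Tolkien | 64969
2  | Asimov  | 28553
3  | Borges  | 70389
4  | Asimov  | 52519
5  | Tolkien | 76830
6  | Tolkien | 31804
7  | Asimov  | 47705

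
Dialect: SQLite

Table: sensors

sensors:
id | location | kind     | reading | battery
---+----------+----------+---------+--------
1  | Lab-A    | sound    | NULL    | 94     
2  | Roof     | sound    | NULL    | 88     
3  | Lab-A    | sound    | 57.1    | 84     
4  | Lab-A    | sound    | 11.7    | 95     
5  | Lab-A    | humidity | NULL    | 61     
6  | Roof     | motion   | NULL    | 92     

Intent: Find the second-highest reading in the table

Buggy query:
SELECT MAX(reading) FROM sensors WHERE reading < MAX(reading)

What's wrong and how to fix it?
Bug: MAX(reading) on the right of the comparison is an aggregate-in-WHERE error

Fix: Compute the overall MAX in a subquery, then take MAX of rows below it

Corrected query:
SELECT MAX(reading) FROM sensors WHERE reading < (SELECT MAX(reading) FROM sensors)

Result:
MAX(reading)
------------
11.7        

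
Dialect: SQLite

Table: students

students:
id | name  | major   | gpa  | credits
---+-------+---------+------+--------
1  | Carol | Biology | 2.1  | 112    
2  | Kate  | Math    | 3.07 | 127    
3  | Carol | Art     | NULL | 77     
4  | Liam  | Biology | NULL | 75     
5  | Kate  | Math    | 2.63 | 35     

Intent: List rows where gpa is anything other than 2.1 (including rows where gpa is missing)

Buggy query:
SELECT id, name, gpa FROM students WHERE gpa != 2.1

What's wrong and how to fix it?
Bug: Inequality against NULL is unknown, not true; rows with NULL are dropped

Fix: Handle NULL separately with IS NULL alongside the inequality

Corrected query:
SELECT id, name, gpa FROM students WHERE gpa != 2.1 OR gpa IS NULL

Result:
id | name  | gpa 
---+-------+-----
2  | Kate  | 3.07
3  | Carol | NULL
4  | Liam  | NULL
5  | Kate  | 2.63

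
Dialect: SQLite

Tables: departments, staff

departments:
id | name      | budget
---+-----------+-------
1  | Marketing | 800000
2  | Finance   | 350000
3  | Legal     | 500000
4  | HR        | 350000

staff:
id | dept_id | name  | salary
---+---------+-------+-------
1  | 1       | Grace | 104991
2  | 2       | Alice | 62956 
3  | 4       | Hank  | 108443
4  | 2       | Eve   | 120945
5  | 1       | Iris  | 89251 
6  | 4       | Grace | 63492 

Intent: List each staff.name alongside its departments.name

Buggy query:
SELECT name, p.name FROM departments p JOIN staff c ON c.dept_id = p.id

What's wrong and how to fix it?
Bug: Both tables have a 'name' column; the unqualified reference is ambiguous

Fix: Prefix ambiguous columns with the table alias

Corrected query:
SELECT c.name, p.name FROM departments p JOIN staff c ON c.dept_id = p.id

Result:
name  | name     
------+----------
Grace | Marketing
Alice | Finance  
Hank  | HR       
Eve   | Finance  
Iris  | Marketing
Grace | HR       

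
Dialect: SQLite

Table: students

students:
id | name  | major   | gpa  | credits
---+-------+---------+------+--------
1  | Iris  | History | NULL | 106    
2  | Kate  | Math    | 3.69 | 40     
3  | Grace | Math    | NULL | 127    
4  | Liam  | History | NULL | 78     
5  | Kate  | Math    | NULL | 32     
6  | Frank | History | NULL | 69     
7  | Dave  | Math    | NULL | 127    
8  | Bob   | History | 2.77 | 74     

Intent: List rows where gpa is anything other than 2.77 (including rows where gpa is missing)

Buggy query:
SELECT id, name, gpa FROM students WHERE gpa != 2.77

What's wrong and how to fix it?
Bug: Inequality against NULL is unknown, not true; rows with NULL are dropped

Fix: Add an explicit OR gpa IS NULL to include the missing-value rows

Corrected query:
SELECT id, name, gpa FROM students WHERE gpa != 2.77 OR gpa IS NULL

Result:
id | name  | gpa 
---+-------+-----
1  | Iris  | NULL
2  | Kate  | 3.69
3  | Grace | NULL
4  | Liam  | NULL
5  | Kate  | NULL
6  | Frank | NULL
7  | Dave  | NULL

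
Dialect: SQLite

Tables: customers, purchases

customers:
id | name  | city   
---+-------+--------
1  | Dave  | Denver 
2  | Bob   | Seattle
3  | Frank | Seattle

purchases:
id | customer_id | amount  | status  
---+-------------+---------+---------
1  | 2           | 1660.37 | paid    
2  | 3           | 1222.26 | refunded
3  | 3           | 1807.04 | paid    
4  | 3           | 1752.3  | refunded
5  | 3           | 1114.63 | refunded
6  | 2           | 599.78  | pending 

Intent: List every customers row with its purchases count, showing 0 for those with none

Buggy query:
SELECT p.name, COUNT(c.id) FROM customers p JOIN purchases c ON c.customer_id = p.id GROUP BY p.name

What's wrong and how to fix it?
Bug: An inner join excludes parents with zero children

Fix: Switch to LEFT JOIN to retain unmatched parent rows

Corrected query:
SELECT p.name, COUNT(c.id) FROM customers p LEFT JOIN purchases c ON c.customer_id = p.id GROUP BY p.name

Result:
name  | COUNT(c.id)
------+------------
Bob   | 2          
Dave  | 0          
Frank | 4          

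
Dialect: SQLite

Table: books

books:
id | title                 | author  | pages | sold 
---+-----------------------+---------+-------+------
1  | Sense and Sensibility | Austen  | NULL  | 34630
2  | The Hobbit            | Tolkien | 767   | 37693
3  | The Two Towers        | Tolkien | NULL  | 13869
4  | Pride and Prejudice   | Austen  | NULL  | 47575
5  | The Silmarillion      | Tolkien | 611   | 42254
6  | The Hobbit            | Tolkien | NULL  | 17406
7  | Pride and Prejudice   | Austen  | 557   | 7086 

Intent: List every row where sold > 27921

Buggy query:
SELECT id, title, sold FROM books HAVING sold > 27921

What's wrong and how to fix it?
Bug: This is a non-aggregate query (no GROUP BY, no aggregates), so in SQLite the HAVING clause is invalid here; a row-level condition belongs in WHERE

Fix: Replace HAVING with WHERE since the condition applies to individual rows

Corrected query:
SELECT id, title, sold FROM books WHERE sold > 27921

Result:
id | title                 | sold 
---+-----------------------+------
1  | Sense and Sensibility | 34630
2  | The Hobbit            | 37693
4  | Pride and Prejudice   | 47575
5  | The Silmarillion      | 42254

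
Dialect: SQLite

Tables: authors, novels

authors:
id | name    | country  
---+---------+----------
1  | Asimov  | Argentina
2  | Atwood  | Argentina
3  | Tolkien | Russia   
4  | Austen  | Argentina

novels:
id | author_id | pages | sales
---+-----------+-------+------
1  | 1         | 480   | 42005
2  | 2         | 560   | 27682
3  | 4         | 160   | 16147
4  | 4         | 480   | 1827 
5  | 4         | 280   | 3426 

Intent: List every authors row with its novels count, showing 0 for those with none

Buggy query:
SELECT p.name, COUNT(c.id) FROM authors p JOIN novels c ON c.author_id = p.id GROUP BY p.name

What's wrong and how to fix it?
Bug: INNER JOIN drops authors rows that have no matching novels rows

Fix: Switch to LEFT JOIN to retain unmatched parent rows

Corrected query:
SELECT p.name, COUNT(c.id) FROM authors p LEFT JOIN novels c ON c.author_id = p.id GROUP BY p.name

Result:
name    | COUNT(c.id)
--------+------------
Asimov  | 1          
Atwood  | 1          
Austen  | 3          
Tolkien | 0          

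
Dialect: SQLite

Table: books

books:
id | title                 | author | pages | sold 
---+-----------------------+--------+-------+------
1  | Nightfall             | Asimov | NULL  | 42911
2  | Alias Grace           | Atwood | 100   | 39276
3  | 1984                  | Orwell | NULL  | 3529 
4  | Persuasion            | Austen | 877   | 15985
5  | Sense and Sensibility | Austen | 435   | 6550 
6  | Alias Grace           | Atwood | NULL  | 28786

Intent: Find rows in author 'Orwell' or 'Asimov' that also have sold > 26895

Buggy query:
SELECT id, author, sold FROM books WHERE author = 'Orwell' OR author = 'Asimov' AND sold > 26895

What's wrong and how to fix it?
Bug: AND binds tighter than OR, so this parses as author = 'Orwell' OR (author = 'Asimov' AND sold > 26895)

Fix: Add parentheses around the OR so the AND applies to both alternatives

Corrected query:
SELECT id, author, sold FROM books WHERE (author = 'Orwell' OR author = 'Asimov') AND sold > 26895

Result:
id | author | sold 
---+--------+------
1  | Asimov | 42911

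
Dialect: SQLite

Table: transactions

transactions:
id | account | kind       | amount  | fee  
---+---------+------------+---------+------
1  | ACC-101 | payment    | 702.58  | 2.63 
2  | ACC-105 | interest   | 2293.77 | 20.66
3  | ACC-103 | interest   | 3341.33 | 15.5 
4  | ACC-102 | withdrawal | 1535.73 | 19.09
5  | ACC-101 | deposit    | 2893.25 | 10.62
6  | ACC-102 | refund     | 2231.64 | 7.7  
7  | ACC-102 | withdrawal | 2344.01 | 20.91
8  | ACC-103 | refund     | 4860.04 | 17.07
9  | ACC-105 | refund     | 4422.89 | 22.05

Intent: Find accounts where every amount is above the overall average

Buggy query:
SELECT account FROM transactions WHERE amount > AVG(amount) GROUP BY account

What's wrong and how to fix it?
Bug: WHERE evaluates per row before aggregation, so AVG() is unavailable

Fix: Compute the overall average in a scalar subquery and compare each group's MIN against it in HAVING

Corrected query:
SELECT account FROM transactions GROUP BY account HAVING MIN(amount) > (SELECT AVG(amount) FROM transactions)

Result:
account
-------
ACC-103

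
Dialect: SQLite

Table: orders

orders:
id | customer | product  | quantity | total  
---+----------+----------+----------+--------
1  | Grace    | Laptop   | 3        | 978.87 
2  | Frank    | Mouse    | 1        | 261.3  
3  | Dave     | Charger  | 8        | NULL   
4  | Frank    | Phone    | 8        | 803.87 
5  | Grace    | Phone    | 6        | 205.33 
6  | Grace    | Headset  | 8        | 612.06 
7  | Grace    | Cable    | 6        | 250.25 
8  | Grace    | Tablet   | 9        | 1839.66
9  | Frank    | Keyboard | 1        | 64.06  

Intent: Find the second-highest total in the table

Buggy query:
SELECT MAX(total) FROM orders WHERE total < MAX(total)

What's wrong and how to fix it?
Bug: The inner MAX is an aggregate inside WHERE, which is not allowed

Fix: Put the inner MAX in a scalar subquery

Corrected query:
SELECT MAX(total) FROM orders WHERE total < (SELECT MAX(total) FROM orders)

Result:
MAX(total)
----------
978.87    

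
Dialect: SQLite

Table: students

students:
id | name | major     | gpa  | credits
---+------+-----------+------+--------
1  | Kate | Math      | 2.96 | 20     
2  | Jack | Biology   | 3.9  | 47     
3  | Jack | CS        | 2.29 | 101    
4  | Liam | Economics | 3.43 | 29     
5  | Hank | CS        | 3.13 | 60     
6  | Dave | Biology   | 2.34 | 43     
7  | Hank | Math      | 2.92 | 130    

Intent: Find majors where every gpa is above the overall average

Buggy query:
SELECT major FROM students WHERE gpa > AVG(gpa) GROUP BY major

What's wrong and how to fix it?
Bug: AVG() is an aggregate; it can't sit directly in WHERE

Fix: Use a subquery for AVG and a HAVING MIN(...) filter so the condition holds for every row in the group

Corrected query:
SELECT major FROM students GROUP BY major HAVING MIN(gpa) > (SELECT AVG(gpa) FROM students)

Result:
major    
---------
Economics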